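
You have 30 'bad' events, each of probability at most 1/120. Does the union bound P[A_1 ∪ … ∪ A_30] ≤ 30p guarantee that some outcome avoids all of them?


Union bound: P[∪_{i=1}^{30} A_i] ≤ Σ_i P[A_i] ≤ 30·p = 30·(1/120) = 1/4.
Numerically: 1/4 ≈ 0.250.
Is 1/4 < 1? YES.
Since P[∪ A_i] ≤ 1/4 < 1, the complement has P[∩ A_i^c] ≥ 1 − 1/4 = 3/4 > 0, so some outcome avoids every A_i.

30·p = 1/4 ≈ 0.250; existence CERTIFIED by the union bound.


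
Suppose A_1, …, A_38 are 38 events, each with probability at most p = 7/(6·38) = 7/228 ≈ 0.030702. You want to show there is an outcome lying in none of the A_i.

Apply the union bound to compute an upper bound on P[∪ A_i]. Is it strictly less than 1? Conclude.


Union bound: P[∪_{i=1}^{38} A_i] ≤ Σ_i P[A_i] ≤ 38·p = 38·(7/228) = 7/6.
Numerically: 7/6 ≈ 1.166667.
Is 7/6 < 1? NO.
Since the bound 7/6 is ≥ 1, the union bound is uninformative here; it does NOT by itself certify existence.

38·p = 7/6 ≈ 1.166667; existence NOT certified by the union bound.


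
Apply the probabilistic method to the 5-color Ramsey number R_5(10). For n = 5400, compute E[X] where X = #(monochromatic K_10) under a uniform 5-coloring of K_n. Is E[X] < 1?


E[X] = C(5400, 10) · 5^{1 − 45} = 5761735538961887279463031445160 · 5^{−44} = 5761735538961887279463031445160/5684341886080801486968994140625.
As a reduced fraction: E[X] = 1152347107792377455892606289032/1136868377216160297393798828125 ≈ 1.0136.
Is E[X] < 1? NO.
Since E[X] ≥ 1, the first-moment bound is inconclusive at n = 5400; it does NOT by itself certify R_5(10) > 5400.

E[X] = 1152347107792377455892606289032/1136868377216160297393798828125 ≈ 1.0136; E[X] ≥ 1; first-moment method inconclusive here.


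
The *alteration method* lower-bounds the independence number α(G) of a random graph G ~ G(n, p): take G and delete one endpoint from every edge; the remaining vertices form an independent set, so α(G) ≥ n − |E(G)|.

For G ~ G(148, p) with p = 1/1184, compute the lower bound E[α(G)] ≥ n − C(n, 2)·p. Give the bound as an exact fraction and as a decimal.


E[|E(G)|] = C(148, 2)·p = 10878 · (1/1184) = 147/16.
E[α(G)] ≥ n − E[|E(G)|] = 148 − 147/16 = 2221/16.
Numerically: ≈ 138.8125.
(This is only a lower bound; the true E[α(G)] may be larger.)

E[α(G)] ≥ 2221/16 ≈ 138.8125.


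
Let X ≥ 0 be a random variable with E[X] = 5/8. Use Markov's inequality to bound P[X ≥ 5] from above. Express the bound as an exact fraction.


μ = E[X] = 5/8, a = 5.
Markov: P[X ≥ 5] ≤ μ/a = (5/8)/5 = 1/8.
Numerically: ≈ 0.125000.
(Since a = 5 > μ = 0.625000, the bound 1/8 is < 1 and informative.)

P[X ≥ 5] ≤ 1/8 ≈ 0.125000.


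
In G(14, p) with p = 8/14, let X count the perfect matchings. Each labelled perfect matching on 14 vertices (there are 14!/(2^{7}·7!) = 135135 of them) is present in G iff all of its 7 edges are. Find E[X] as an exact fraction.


K_14 has 14!/(2^{7}·7!) = 135135 labelled perfect matchings.
For each such perfect matching H, let X_H = 1 if all 7 edges of H are present in G. Then P[X_H = 1] = p^{7} = (4/7)^{7} = 16384/823543.
By linearity: E[X] = Σ_H E[X_H] = 135135 · p^{7} = 135135 · 16384/823543 = 316293120/117649.
Numerically: E[X] ≈ 2688.4.

E[X] = 135135 · (4/7)^{7} = 316293120/117649 ≈ 2688.4.


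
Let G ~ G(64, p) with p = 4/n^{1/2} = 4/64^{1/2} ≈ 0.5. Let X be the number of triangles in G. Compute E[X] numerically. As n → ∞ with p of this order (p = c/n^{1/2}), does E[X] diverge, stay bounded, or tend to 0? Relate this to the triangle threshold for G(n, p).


Number of potential triangles: C(64, 3) = 41664.
Each occurs with probability p³ ≈ (0.5)³ ≈ 1.25000e-01.
By linearity: E[X] = C(64, 3)·p³ ≈ 41664 · 1.25000e-01 ≈ 5208.000.
Since α = 1/2 < 1, p = c/n^{1/2} ≫ 1/n is above the triangle threshold p ~ 1/n. Asymptotically E[X] ~ (c³/6)·n^{3(1−α)} = (4³/6)·n^{1.5} → ∞; triangles are abundant w.h.p.

E[X] ≈ 5208.000; in regime p = Θ(1/n^{1/2}) E[X] diverges (above the triangle threshold p ~ 1/n).


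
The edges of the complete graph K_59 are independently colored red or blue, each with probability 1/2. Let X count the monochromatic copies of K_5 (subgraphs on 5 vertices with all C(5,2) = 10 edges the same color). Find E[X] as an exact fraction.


Let X = Σ_S X_S over the C(59, 5) = 5006386 subsets S of size 5, where X_S = 1 if the K_5 on S is monochromatic.
For a fixed S, the K_5 on S has C(5, 2) = 10 edges. P[all 10 edges red] = (1/2)^10, and likewise for blue, so P[monochromatic] = 2·(1/2)^10 = 2^{1 − 10} = 1/512.
Summing: E[X] = C(59, 5) · 2^{1 − 10} = 5006386 · 1/512 = 2503193/256.
Numerically: E[X] ≈ 9778.09766.

E[X] = C(59,5)·2^(1−C(5,2)) = 2503193/256 ≈ 9778.09766.


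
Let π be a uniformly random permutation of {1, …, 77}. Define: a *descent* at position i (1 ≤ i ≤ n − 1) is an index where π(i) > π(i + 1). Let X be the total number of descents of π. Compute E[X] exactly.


Write X = Σ X_I over i = 1, …, 76, with X_I the indicator of one descent.
There are 76 indicators.
For each fixed i, the pair (π(i), π(i+1)) is a uniformly random ordered pair of distinct values from {1, …, 77}; by symmetry P[π(i) > π(i+1)] = 1/2.
By linearity: E[X] = 76 · (1/2) = (77 − 1) · (1/2) = 38 ≈ 38.000.

E[X] = 38 = 38.000.


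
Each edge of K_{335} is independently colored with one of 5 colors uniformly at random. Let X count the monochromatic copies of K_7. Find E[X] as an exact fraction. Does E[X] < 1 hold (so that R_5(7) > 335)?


E[X] = C(335, 7) · 5^{1 − 21} = 88202498238195 · 5^{−20} = 88202498238195/95367431640625.
As a reduced fraction: E[X] = 17640499647639/19073486328125 ≈ 0.92487.
Is E[X] < 1? YES.
Since E[X] < 1, there exists a 5-coloring of K_{335} with no monochromatic K_7; hence R_5(7) > 335.

E[X] = 17640499647639/19073486328125 ≈ 0.92487; E[X] < 1, so R_5(7) > 335.


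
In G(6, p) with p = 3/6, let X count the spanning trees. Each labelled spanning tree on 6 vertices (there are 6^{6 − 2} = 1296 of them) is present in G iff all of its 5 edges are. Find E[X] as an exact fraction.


K_6 has 6^{6 − 2} = 1296 labelled spanning trees.
For each such spanning tree H, let X_H = 1 if all 5 edges of H are present in G. Then P[X_H = 1] = p^{5} = (1/2)^{5} = 1/32.
Summing the indicators: E[X] = Σ_H E[X_H] = 1296 · p^{5} = 1296 · 1/32 = 81/2.
Numerically: E[X] ≈ 40.5.

E[X] = 1296 · (1/2)^{5} = 81/2 ≈ 40.5.


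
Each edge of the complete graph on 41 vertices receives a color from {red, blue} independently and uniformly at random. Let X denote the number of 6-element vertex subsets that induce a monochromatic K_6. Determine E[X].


Let X = Σ_S X_S over the C(41, 6) = 4496388 subsets S of size 6, where X_S = 1 if the K_6 on S is monochromatic.
For a fixed S, the K_6 on S has C(6, 2) = 15 edges. P[all 15 edges red] = (1/2)^15, and likewise for blue, so P[monochromatic] = 2·(1/2)^15 = 2^{1 − 15} = 1/16384.
By linearity: E[X] = C(41, 6) · 2^{1 − 15} = 4496388 · 1/16384 = 1124097/4096.
Numerically: E[X] ≈ 274.438.

E[X] = C(41,6)·2^(1−C(6,2)) = 1124097/4096 ≈ 274.438.


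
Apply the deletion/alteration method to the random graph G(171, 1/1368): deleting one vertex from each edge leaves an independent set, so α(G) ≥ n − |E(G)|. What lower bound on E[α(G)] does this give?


E[|E(G)|] = C(171, 2)·p = 14535 · (1/1368) = 85/8.
E[α(G)] ≥ n − E[|E(G)|] = 171 − 85/8 = 1283/8.
Numerically: ≈ 160.3750.
(This is only a lower bound; the true E[α(G)] may be larger.)

E[α(G)] ≥ 1283/8 ≈ 160.3750.


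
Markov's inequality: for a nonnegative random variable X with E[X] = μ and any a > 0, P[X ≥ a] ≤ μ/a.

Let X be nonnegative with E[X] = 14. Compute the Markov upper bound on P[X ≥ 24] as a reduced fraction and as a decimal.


μ = E[X] = 14, a = 24.
Markov: P[X ≥ 24] ≤ μ/a = (14)/24 = 7/12.
Numerically: ≈ 0.583333.
(Since a = 24 > μ = 14.000000, the bound 7/12 is < 1 and informative.)

P[X ≥ 24] ≤ 7/12 ≈ 0.583333.


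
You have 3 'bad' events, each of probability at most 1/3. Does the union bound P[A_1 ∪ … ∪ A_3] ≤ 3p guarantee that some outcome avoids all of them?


Union bound: P[∪_{i=1}^{3} A_i] ≤ Σ_i P[A_i] ≤ 3·p = 3·(1/3) = 1.
Numerically: 1 ≈ 1.00000.
Is 1 < 1? NO.
Since the bound 1 is ≥ 1, the union bound is uninformative here; it does NOT by itself certify existence.

3·p = 1 ≈ 1.00000; existence NOT certified by the union bound.


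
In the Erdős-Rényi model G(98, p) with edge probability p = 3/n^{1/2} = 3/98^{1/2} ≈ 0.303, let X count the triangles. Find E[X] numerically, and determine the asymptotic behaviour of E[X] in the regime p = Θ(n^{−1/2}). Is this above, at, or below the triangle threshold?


Number of potential triangles: C(98, 3) = 152096.
Each occurs with probability p³ ≈ (0.303)³ ≈ 2.783073e-02.
By linearity: E[X] = C(98, 3)·p³ ≈ 152096 · 2.783073e-02 ≈ 4232.9432.
Since α = 1/2 < 1, p = c/n^{1/2} ≫ 1/n is above the triangle threshold p ~ 1/n. Asymptotically E[X] ~ (c³/6)·n^{3(1−α)} = (3³/6)·n^{1.5} → ∞; triangles are abundant w.h.p.

E[X] ≈ 4232.9432; in regime p = Θ(1/n^{1/2}) E[X] diverges (above the triangle threshold p ~ 1/n).


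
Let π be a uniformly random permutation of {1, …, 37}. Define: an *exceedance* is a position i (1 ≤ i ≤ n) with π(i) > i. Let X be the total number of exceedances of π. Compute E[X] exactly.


Write X = Σ_{i=1}^{37} X_i, where X_i = 1_{π(i) > i}.
For each fixed i, π(i) is uniform over {1, …, 37} (marginal of a uniform permutation), so P[π(i) > i] = (n − i)/n. Summing: Σ_{i=1}^{37} (n − i)/n = (0 + 1 + … + 36)/37 = 37(37 − 1)/(2·37) = (37 − 1)/2.
Hence E[X] = Σ_{i=1}^{37} (37 − i)/37 = 18 ≈ 18.00000.

E[X] = 18 = 18.00000.


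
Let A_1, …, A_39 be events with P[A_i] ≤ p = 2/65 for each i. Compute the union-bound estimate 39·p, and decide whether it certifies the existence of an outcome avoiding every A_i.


Union bound: P[∪_{i=1}^{39} A_i] ≤ Σ_i P[A_i] ≤ 39·p = 39·(2/65) = 6/5.
Numerically: 6/5 ≈ 1.2000.
Is 6/5 < 1? NO.
Since the bound 6/5 is ≥ 1, the union bound is uninformative here; it does NOT by itself certify existence.

39·p = 6/5 ≈ 1.2000; existence NOT certified by the union bound.


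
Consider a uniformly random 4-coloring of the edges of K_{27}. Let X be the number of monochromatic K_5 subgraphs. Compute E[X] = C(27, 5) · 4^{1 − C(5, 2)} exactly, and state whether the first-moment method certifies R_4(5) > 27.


E[X] = C(27, 5) · 4^{1 − 10} = 80730 · 4^{−9} = 80730/262144.
As a reduced fraction: E[X] = 40365/131072 ≈ 0.3080.
Is E[X] < 1? YES.
Since E[X] < 1, there exists a 4-coloring of K_{27} with no monochromatic K_5; hence R_4(5) > 27.

E[X] = 40365/131072 ≈ 0.3080; E[X] < 1, so R_4(5) > 27.


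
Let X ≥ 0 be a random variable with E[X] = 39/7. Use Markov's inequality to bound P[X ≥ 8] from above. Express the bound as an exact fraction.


μ = E[X] = 39/7, a = 8.
Markov: P[X ≥ 8] ≤ μ/a = (39/7)/8 = 39/56.
Numerically: ≈ 0.69643.
(Since a = 8 > μ = 5.57143, the bound 39/56 is < 1 and informative.)

P[X ≥ 8] ≤ 39/56 ≈ 0.69643.


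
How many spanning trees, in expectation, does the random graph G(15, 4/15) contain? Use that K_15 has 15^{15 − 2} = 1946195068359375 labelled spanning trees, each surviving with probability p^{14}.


K_15 has 15^{15 − 2} = 1946195068359375 labelled spanning trees.
For each such spanning tree H, let X_H = 1 if all 14 edges of H are present in G. Then P[X_H = 1] = p^{14} = (4/15)^{14} = 268435456/29192926025390625.
By linearity: E[X] = Σ_H E[X_H] = 1946195068359375 · p^{14} = 1946195068359375 · 268435456/29192926025390625 = 268435456/15.
Numerically: E[X] ≈ 1.7896e+07.

E[X] = 1946195068359375 · (4/15)^{14} = 268435456/15 ≈ 1.7896e+07.


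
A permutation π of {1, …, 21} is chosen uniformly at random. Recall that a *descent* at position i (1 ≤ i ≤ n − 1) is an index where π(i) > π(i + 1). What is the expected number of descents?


Write X = Σ X_I over i = 1, …, 20, with X_I the indicator of one descent.
There are 20 indicators.
For each fixed i, the pair (π(i), π(i+1)) is a uniformly random ordered pair of distinct values from {1, …, 21}; by symmetry P[π(i) > π(i+1)] = 1/2.
By linearity: E[X] = 20 · (1/2) = (21 − 1) · (1/2) = 10 ≈ 10.00000.

E[X] = 10 = 10.00000.


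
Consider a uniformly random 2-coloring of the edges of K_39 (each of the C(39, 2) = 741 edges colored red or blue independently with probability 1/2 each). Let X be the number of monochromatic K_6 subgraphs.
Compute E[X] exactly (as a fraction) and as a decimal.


Let X = Σ_S X_S over the C(39, 6) = 3262623 subsets S of size 6, where X_S = 1 if the K_6 on S is monochromatic.
For a fixed S, the K_6 on S has C(6, 2) = 15 edges. P[all 15 edges red] = (1/2)^15, and likewise for blue, so P[monochromatic] = 2·(1/2)^15 = 2^{1 − 15} = 1/16384.
Summing: E[X] = C(39, 6) · 2^{1 − 15} = 3262623 · 1/16384 = 3262623/16384.
Numerically: E[X] ≈ 199.135.

E[X] = C(39,6)·2^(1−C(6,2)) = 3262623/16384 ≈ 199.135.


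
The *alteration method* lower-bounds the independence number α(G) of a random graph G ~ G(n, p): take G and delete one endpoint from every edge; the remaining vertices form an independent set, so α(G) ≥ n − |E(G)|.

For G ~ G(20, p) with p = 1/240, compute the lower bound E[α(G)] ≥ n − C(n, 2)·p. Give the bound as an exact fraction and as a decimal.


E[|E(G)|] = C(20, 2)·p = 190 · (1/240) = 19/24.
E[α(G)] ≥ n − E[|E(G)|] = 20 − 19/24 = 461/24.
Numerically: ≈ 19.208.
(This is only a lower bound; the true E[α(G)] may be larger.)

E[α(G)] ≥ 461/24 ≈ 19.208.


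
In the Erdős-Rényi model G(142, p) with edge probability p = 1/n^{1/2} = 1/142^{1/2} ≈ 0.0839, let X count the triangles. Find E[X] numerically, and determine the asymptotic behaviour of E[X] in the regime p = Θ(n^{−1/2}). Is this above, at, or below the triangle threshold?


Number of potential triangles: C(142, 3) = 467180.
Each occurs with probability p³ ≈ (0.0839)³ ≈ 5.90973e-04.
By linearity: E[X] = C(142, 3)·p³ ≈ 467180 · 5.90973e-04 ≈ 276.091.
Since α = 1/2 < 1, p = c/n^{1/2} ≫ 1/n is above the triangle threshold p ~ 1/n. Asymptotically E[X] ~ (c³/6)·n^{3(1−α)} = (1³/6)·n^{1.5} → ∞; triangles are abundant w.h.p.

E[X] ≈ 276.091; in regime p = Θ(1/n^{1/2}) E[X] diverges (above the triangle threshold p ~ 1/n).


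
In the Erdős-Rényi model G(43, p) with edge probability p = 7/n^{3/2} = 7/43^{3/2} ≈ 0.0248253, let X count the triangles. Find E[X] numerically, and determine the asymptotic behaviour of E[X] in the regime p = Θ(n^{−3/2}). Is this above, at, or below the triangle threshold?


Number of potential triangles: C(43, 3) = 12341.
Each occurs with probability p³ ≈ (0.0248253)³ ≈ 1.52998111e-05.
By linearity: E[X] = C(43, 3)·p³ ≈ 12341 · 1.52998111e-05 ≈ 0.188815.
Since α = 3/2 > 1, p = c/n^{3/2} = o(1/n) is below the triangle threshold p ~ 1/n. Asymptotically E[X] ~ (c³/6)·n^{3(1−α)} = (7³/6)·n^{-1.5} → 0, so by Markov's inequality G has no triangles w.h.p.

E[X] ≈ 0.188815; in regime p = Θ(1/n^{3/2}) E[X] tends to 0 (below the triangle threshold p ~ 1/n).


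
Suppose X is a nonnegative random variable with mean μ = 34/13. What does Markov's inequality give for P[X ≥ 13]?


μ = E[X] = 34/13, a = 13.
Markov: P[X ≥ 13] ≤ μ/a = (34/13)/13 = 34/169.
Numerically: ≈ 0.2012.
(Since a = 13 > μ = 2.6154, the bound 34/169 is < 1 and informative.)

P[X ≥ 13] ≤ 34/169 ≈ 0.2012.


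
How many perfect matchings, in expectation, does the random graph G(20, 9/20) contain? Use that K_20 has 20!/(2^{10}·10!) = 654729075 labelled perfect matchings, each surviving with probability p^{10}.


K_20 has 20!/(2^{10}·10!) = 654729075 labelled perfect matchings.
For each such perfect matching H, let X_H = 1 if all 10 edges of H are present in G. Then P[X_H = 1] = p^{10} = (9/20)^{10} = 3486784401/10240000000000.
By linearity: E[X] = Σ_H E[X_H] = 654729075 · p^{10} = 654729075 · 3486784401/10240000000000 = 91315965023646363/409600000000.
Numerically: E[X] ≈ 222939.

E[X] = 654729075 · (9/20)^{10} = 91315965023646363/409600000000 ≈ 222939.


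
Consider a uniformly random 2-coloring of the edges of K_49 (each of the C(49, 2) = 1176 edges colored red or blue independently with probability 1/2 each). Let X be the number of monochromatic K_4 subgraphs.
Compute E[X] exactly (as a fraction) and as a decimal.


Let X = Σ_S X_S over the C(49, 4) = 211876 subsets S of size 4, where X_S = 1 if the K_4 on S is monochromatic.
For a fixed S, the K_4 on S has C(4, 2) = 6 edges. P[all 6 edges red] = (1/2)^6, and likewise for blue, so P[monochromatic] = 2·(1/2)^6 = 2^{1 − 6} = 1/32.
By linearity of expectation: E[X] = C(49, 4) · 2^{1 − 6} = 211876 · 1/32 = 52969/8.
Numerically: E[X] ≈ 6621.1250.

E[X] = C(49,4)·2^(1−C(4,2)) = 52969/8 ≈ 6621.1250.


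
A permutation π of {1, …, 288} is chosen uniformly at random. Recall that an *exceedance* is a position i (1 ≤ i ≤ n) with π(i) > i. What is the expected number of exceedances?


Write X = Σ_{i=1}^{288} X_i, where X_i = 1_{π(i) > i}.
For each fixed i, π(i) is uniform over {1, …, 288} (marginal of a uniform permutation), so P[π(i) > i] = (n − i)/n. Summing: Σ_{i=1}^{288} (n − i)/n = (0 + 1 + … + 287)/288 = 288(288 − 1)/(2·288) = (288 − 1)/2.
Hence E[X] = Σ_{i=1}^{288} (288 − i)/288 = 287/2 ≈ 143.5000.

E[X] = 287/2 = 143.5000.


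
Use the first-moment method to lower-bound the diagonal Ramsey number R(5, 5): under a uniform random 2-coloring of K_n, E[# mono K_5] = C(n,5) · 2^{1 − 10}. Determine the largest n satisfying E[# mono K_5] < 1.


We need C(n, 5) · 2^{1 − 10} < 1, i.e. C(n, 5) < 2^{10 − 1} = 512.
Check values of n near the boundary:
  n = 9: C(9, 5) = 126; 126 < 512? YES
  n = 10: C(10, 5) = 252; 252 < 512? YES
  n = 11: C(11, 5) = 462; 462 < 512? YES
  n = 12: C(12, 5) = 792; 792 < 512? NO
The largest n with C(n, 5) < 512 is n = 11 (where E[X] = 231/256 ≈ 0.9023). Hence R(5, 5) > 11, i.e. R(5, 5) ≥ 12.

Largest n = 11; hence R(5, 5) > 11.


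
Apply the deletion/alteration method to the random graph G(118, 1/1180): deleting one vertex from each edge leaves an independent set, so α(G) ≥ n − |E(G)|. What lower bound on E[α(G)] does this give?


E[|E(G)|] = C(118, 2)·p = 6903 · (1/1180) = 117/20.
E[α(G)] ≥ n − E[|E(G)|] = 118 − 117/20 = 2243/20.
Numerically: ≈ 112.1500.
(This is only a lower bound; the true E[α(G)] may be larger.)

E[α(G)] ≥ 2243/20 ≈ 112.1500.


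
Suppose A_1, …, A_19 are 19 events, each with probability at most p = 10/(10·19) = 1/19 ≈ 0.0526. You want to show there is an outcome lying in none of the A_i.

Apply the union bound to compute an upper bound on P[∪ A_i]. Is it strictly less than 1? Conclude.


Union bound: P[∪_{i=1}^{19} A_i] ≤ Σ_i P[A_i] ≤ 19·p = 19·(1/19) = 1.
Numerically: 1 ≈ 1.0000.
Is 1 < 1? NO.
Since the bound 1 is ≥ 1, the union bound is uninformative here; it does NOT by itself certify existence.

19·p = 1 ≈ 1.0000; existence NOT certified by the union bound.


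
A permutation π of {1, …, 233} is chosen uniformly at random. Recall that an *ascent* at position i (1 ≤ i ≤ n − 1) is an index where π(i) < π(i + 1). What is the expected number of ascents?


Write X = Σ X_I over i = 1, …, 232, with X_I the indicator of one ascent.
There are 232 indicators.
For each fixed i, the pair (π(i), π(i+1)) is a uniformly random ordered pair of distinct values from {1, …, 233}; by symmetry P[π(i) < π(i+1)] = 1/2.
By linearity: E[X] = 232 · (1/2) = (233 − 1) · (1/2) = 116 ≈ 116.0000.

E[X] = 116 = 116.0000.


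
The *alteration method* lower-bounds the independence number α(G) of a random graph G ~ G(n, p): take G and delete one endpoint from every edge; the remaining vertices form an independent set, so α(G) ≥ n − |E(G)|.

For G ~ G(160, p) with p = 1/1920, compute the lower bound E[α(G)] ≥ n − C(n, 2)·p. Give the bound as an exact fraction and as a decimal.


E[|E(G)|] = C(160, 2)·p = 12720 · (1/1920) = 53/8.
E[α(G)] ≥ n − E[|E(G)|] = 160 − 53/8 = 1227/8.
Numerically: ≈ 153.37500.
(This is only a lower bound; the true E[α(G)] may be larger.)

E[α(G)] ≥ 1227/8 ≈ 153.37500.


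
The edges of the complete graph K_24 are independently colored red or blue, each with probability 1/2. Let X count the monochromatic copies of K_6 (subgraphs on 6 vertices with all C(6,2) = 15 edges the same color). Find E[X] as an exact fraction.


Let X = Σ_S X_S over the C(24, 6) = 134596 subsets S of size 6, where X_S = 1 if the K_6 on S is monochromatic.
For a fixed S, the K_6 on S has C(6, 2) = 15 edges. P[all 15 edges red] = (1/2)^15, and likewise for blue, so P[monochromatic] = 2·(1/2)^15 = 2^{1 − 15} = 1/16384.
By linearity: E[X] = C(24, 6) · 2^{1 − 15} = 134596 · 1/16384 = 33649/4096.
Numerically: E[X] ≈ 8.215.

E[X] = C(24,6)·2^(1−C(6,2)) = 33649/4096 ≈ 8.215.


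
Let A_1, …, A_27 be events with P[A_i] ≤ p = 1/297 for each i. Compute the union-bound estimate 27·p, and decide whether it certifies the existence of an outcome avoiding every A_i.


Union bound: P[∪_{i=1}^{27} A_i] ≤ Σ_i P[A_i] ≤ 27·p = 27·(1/297) = 1/11.
Numerically: 1/11 ≈ 0.0909.
Is 1/11 < 1? YES.
Since P[∪ A_i] ≤ 1/11 < 1, the complement has P[∩ A_i^c] ≥ 1 − 1/11 = 10/11 > 0, so some outcome avoids every A_i.

27·p = 1/11 ≈ 0.0909; existence CERTIFIED by the union bound.


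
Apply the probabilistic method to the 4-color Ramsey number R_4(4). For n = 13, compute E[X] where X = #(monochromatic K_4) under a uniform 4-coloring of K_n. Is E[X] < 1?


E[X] = C(13, 4) · 4^{1 − 6} = 715 · 4^{−5} = 715/1024.
As a reduced fraction: E[X] = 715/1024 ≈ 0.698.
Is E[X] < 1? YES.
Since E[X] < 1, there exists a 4-coloring of K_{13} with no monochromatic K_4; hence R_4(4) > 13.

E[X] = 715/1024 ≈ 0.698; E[X] < 1, so R_4(4) > 13.


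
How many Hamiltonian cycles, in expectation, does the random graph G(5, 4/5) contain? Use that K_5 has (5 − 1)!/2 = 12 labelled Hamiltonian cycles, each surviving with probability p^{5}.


K_5 has (5 − 1)!/2 = 12 labelled Hamiltonian cycles.
For each such Hamiltonian cycle H, let X_H = 1 if all 5 edges of H are present in G. Then P[X_H = 1] = p^{5} = (4/5)^{5} = 1024/3125.
By linearity: E[X] = Σ_H E[X_H] = 12 · p^{5} = 12 · 1024/3125 = 12288/3125.
Numerically: E[X] ≈ 3.9322.

E[X] = 12 · (4/5)^{5} = 12288/3125 ≈ 3.9322.


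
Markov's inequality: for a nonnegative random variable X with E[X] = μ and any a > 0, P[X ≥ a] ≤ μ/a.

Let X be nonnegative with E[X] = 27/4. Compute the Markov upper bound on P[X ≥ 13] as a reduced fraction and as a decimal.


μ = E[X] = 27/4, a = 13.
Markov: P[X ≥ 13] ≤ μ/a = (27/4)/13 = 27/52.
Numerically: ≈ 0.519.
(Since a = 13 > μ = 6.750, the bound 27/52 is < 1 and informative.)

P[X ≥ 13] ≤ 27/52 ≈ 0.519.


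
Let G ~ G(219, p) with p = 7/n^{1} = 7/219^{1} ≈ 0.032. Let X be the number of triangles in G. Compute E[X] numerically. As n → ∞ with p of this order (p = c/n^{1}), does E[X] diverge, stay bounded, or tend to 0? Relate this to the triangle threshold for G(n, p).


Number of potential triangles: C(219, 3) = 1726669.
Each occurs with probability p³ ≈ (0.032)³ ≈ 3.26559e-05.
By linearity: E[X] = C(219, 3)·p³ ≈ 1726669 · 3.26559e-05 ≈ 56.386.
Here α = 1, so p = 7/n is exactly at the triangle threshold p ~ 1/n. Asymptotically E[X] → c³/6 = 7³/6 = 343/6 ≈ 57.167, a bounded constant. In this regime the triangle count is asymptotically Poisson(c³/6).

E[X] ≈ 56.386; in regime p = Θ(1/n^{1}) E[X] stays bounded (at the triangle threshold p ~ 1/n).


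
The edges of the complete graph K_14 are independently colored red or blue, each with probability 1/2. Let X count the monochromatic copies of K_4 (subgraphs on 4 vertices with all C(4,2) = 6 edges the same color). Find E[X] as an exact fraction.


Let X = Σ_S X_S over the C(14, 4) = 1001 subsets S of size 4, where X_S = 1 if the K_4 on S is monochromatic.
For a fixed S, the K_4 on S has C(4, 2) = 6 edges. P[all 6 edges red] = (1/2)^6, and likewise for blue, so P[monochromatic] = 2·(1/2)^6 = 2^{1 − 6} = 1/32.
By linearity: E[X] = C(14, 4) · 2^{1 − 6} = 1001 · 1/32 = 1001/32.
Numerically: E[X] ≈ 31.281250.

E[X] = C(14,4)·2^(1−C(4,2)) = 1001/32 ≈ 31.281250.


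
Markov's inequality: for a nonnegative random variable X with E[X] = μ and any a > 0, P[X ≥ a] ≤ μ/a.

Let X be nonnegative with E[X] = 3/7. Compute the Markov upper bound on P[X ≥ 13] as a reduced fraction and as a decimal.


μ = E[X] = 3/7, a = 13.
Markov: P[X ≥ 13] ≤ μ/a = (3/7)/13 = 3/91.
Numerically: ≈ 0.0330.
(Since a = 13 > μ = 0.4286, the bound 3/91 is < 1 and informative.)

P[X ≥ 13] ≤ 3/91 ≈ 0.0330.


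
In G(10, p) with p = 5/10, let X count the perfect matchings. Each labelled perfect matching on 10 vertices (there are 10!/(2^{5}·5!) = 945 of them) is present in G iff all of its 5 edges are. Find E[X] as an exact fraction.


K_10 has 10!/(2^{5}·5!) = 945 labelled perfect matchings.
For each such perfect matching H, let X_H = 1 if all 5 edges of H are present in G. Then P[X_H = 1] = p^{5} = (1/2)^{5} = 1/32.
Summing the indicators: E[X] = Σ_H E[X_H] = 945 · p^{5} = 945 · 1/32 = 945/32.
Numerically: E[X] ≈ 29.5.

E[X] = 945 · (1/2)^{5} = 945/32 ≈ 29.5.


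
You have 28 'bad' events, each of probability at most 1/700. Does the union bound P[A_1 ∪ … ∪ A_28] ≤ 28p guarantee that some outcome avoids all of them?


Union bound: P[∪_{i=1}^{28} A_i] ≤ Σ_i P[A_i] ≤ 28·p = 28·(1/700) = 1/25.
Numerically: 1/25 ≈ 0.0400000.
Is 1/25 < 1? YES.
Since P[∪ A_i] ≤ 1/25 < 1, the complement has P[∩ A_i^c] ≥ 1 − 1/25 = 24/25 > 0, so some outcome avoids every A_i.

28·p = 1/25 ≈ 0.0400000; existence CERTIFIED by the union bound.


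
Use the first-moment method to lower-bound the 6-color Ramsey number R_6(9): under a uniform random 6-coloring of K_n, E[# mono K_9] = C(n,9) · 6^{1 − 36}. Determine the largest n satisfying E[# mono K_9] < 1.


We need C(n, 9) · 6^{1 − 36} < 1, i.e. C(n, 9) < 6^{36 − 1} = 1719070799748422591028658176.
Check values of n near the boundary:
  n = 4407: C(4407, 9) = 1713856532599459170657070050; 1713856532599459170657070050 < 1719070799748422591028658176? YES
  n = 4408: C(4408, 9) = 1717362945146264156457459600; 1717362945146264156457459600 < 1719070799748422591028658176? YES
  n = 4409: C(4409, 9) = 1720875732988608787686577131; 1720875732988608787686577131 < 1719070799748422591028658176? NO
  n = 4410: C(4410, 9) = 1724394906266704102180823710; 1724394906266704102180823710 < 1719070799748422591028658176? NO
  n = 4411: C(4411, 9) = 1727920475134582415883601405; 1727920475134582415883601405 < 1719070799748422591028658176? NO
The largest n with C(n, 9) < 1719070799748422591028658176 is n = 4408 (where E[X] = 35778394690547169926197075/35813974994758803979763712 ≈ 0.9990). Hence R_6(9) > 4408, i.e. R_6(9) ≥ 4409.

Largest n = 4408; hence R_6(9) > 4408.


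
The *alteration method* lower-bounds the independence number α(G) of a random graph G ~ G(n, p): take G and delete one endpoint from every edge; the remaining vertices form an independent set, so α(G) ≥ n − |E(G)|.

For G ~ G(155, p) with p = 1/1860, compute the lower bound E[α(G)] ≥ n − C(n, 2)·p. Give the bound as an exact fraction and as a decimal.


E[|E(G)|] = C(155, 2)·p = 11935 · (1/1860) = 77/12.
E[α(G)] ≥ n − E[|E(G)|] = 155 − 77/12 = 1783/12.
Numerically: ≈ 148.58333.
(This is only a lower bound; the true E[α(G)] may be larger.)

E[α(G)] ≥ 1783/12 ≈ 148.58333.


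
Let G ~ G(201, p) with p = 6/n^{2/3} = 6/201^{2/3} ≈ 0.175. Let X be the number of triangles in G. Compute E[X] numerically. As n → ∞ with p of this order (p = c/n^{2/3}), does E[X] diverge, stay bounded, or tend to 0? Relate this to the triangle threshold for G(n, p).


Number of potential triangles: C(201, 3) = 1333300.
Each occurs with probability p³ ≈ (0.175)³ ≈ 5.34640e-03.
By linearity: E[X] = C(201, 3)·p³ ≈ 1333300 · 5.34640e-03 ≈ 7128.358.
Since α = 2/3 < 1, p = c/n^{2/3} ≫ 1/n is above the triangle threshold p ~ 1/n. Asymptotically E[X] ~ (c³/6)·n^{3(1−α)} = (6³/6)·n^{1} → ∞; triangles are abundant w.h.p.

E[X] ≈ 7128.358; in regime p = Θ(1/n^{2/3}) E[X] diverges (above the triangle threshold p ~ 1/n).


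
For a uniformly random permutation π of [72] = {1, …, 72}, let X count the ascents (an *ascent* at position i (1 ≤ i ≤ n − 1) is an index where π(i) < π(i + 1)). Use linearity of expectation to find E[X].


Write X = Σ X_I over i = 1, …, 71, with X_I the indicator of one ascent.
There are 71 indicators.
For each fixed i, the pair (π(i), π(i+1)) is a uniformly random ordered pair of distinct values from {1, …, 72}; by symmetry P[π(i) < π(i+1)] = 1/2.
By linearity: E[X] = 71 · (1/2) = (72 − 1) · (1/2) = 71/2 ≈ 35.5000.

E[X] = 71/2 = 35.5000.


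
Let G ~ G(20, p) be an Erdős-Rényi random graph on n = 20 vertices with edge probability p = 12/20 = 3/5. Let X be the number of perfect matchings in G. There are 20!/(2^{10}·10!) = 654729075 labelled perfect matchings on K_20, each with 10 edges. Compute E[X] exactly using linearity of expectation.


K_20 has 20!/(2^{10}·10!) = 654729075 labelled perfect matchings.
For each such perfect matching H, let X_H = 1 if all 10 edges of H are present in G. Then P[X_H = 1] = p^{10} = (3/5)^{10} = 59049/9765625.
Summing the indicators: E[X] = Σ_H E[X_H] = 654729075 · p^{10} = 654729075 · 59049/9765625 = 1546443885987/390625.
Numerically: E[X] ≈ 3.959e+06.

E[X] = 654729075 · (3/5)^{10} = 1546443885987/390625 ≈ 3.959e+06.


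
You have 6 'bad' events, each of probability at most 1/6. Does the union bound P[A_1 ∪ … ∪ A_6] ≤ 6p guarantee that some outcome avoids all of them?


Union bound: P[∪_{i=1}^{6} A_i] ≤ Σ_i P[A_i] ≤ 6·p = 6·(1/6) = 1.
Numerically: 1 ≈ 1.000.
Is 1 < 1? NO.
Since the bound 1 is ≥ 1, the union bound is uninformative here; it does NOT by itself certify existence.

6·p = 1 ≈ 1.000; existence NOT certified by the union bound.


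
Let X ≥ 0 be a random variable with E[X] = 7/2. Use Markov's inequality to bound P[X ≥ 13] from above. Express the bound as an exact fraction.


μ = E[X] = 7/2, a = 13.
Markov: P[X ≥ 13] ≤ μ/a = (7/2)/13 = 7/26.
Numerically: ≈ 0.26923.
(Since a = 13 > μ = 3.50000, the bound 7/26 is < 1 and informative.)

P[X ≥ 13] ≤ 7/26 ≈ 0.26923.


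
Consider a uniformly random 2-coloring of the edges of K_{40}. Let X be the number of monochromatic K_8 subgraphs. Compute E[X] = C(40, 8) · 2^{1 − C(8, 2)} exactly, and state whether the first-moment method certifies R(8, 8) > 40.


E[X] = C(40, 8) · 2^{1 − 28} = 76904685 · 2^{−27} = 76904685/134217728.
As a reduced fraction: E[X] = 76904685/134217728 ≈ 0.573.
Is E[X] < 1? YES.
Since E[X] < 1, there exists a 2-coloring of K_{40} with no monochromatic K_8; hence R(8, 8) > 40.

E[X] = 76904685/134217728 ≈ 0.573; E[X] < 1, so R(8, 8) > 40.


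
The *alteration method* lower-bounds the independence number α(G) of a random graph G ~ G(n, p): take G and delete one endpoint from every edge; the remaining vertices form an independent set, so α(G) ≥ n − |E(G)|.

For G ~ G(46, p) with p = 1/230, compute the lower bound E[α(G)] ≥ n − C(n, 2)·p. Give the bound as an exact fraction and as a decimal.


E[|E(G)|] = C(46, 2)·p = 1035 · (1/230) = 9/2.
E[α(G)] ≥ n − E[|E(G)|] = 46 − 9/2 = 83/2.
Numerically: ≈ 41.5000.
(This is only a lower bound; the true E[α(G)] may be larger.)

E[α(G)] ≥ 83/2 ≈ 41.5000.


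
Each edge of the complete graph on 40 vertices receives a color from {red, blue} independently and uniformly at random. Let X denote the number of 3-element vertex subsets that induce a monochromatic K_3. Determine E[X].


Let X = Σ_S X_S over the C(40, 3) = 9880 subsets S of size 3, where X_S = 1 if the K_3 on S is monochromatic.
For a fixed S, the K_3 on S has C(3, 2) = 3 edges. P[all 3 edges red] = (1/2)^3, and likewise for blue, so P[monochromatic] = 2·(1/2)^3 = 2^{1 − 3} = 1/4.
By linearity of expectation: E[X] = C(40, 3) · 2^{1 − 3} = 9880 · 1/4 = 2470.
Numerically: E[X] ≈ 2470.000.

E[X] = C(40,3)·2^(1−C(3,2)) = 2470 ≈ 2470.000.


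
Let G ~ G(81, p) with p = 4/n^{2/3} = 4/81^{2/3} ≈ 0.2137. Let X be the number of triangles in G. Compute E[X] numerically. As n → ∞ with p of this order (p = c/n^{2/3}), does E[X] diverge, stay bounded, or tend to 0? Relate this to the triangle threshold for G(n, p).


Number of potential triangles: C(81, 3) = 85320.
Each occurs with probability p³ ≈ (0.2137)³ ≈ 9.754611e-03.
By linearity: E[X] = C(81, 3)·p³ ≈ 85320 · 9.754611e-03 ≈ 832.2634.
Since α = 2/3 < 1, p = c/n^{2/3} ≫ 1/n is above the triangle threshold p ~ 1/n. Asymptotically E[X] ~ (c³/6)·n^{3(1−α)} = (4³/6)·n^{1} → ∞; triangles are abundant w.h.p.

E[X] ≈ 832.2634; in regime p = Θ(1/n^{2/3}) E[X] diverges (above the triangle threshold p ~ 1/n).


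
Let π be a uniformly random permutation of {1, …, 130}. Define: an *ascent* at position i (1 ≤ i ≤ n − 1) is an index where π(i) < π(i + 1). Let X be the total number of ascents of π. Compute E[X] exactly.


Write X = Σ X_I over i = 1, …, 129, with X_I the indicator of one ascent.
There are 129 indicators.
For each fixed i, the pair (π(i), π(i+1)) is a uniformly random ordered pair of distinct values from {1, …, 130}; by symmetry P[π(i) < π(i+1)] = 1/2.
By linearity: E[X] = 129 · (1/2) = (130 − 1) · (1/2) = 129/2 ≈ 64.5000.

E[X] = 129/2 = 64.5000.


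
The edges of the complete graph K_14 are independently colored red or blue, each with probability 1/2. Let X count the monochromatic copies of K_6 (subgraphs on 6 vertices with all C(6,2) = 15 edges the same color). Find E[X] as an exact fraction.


Let X = Σ_S X_S over the C(14, 6) = 3003 subsets S of size 6, where X_S = 1 if the K_6 on S is monochromatic.
For a fixed S, the K_6 on S has C(6, 2) = 15 edges. P[all 15 edges red] = (1/2)^15, and likewise for blue, so P[monochromatic] = 2·(1/2)^15 = 2^{1 − 15} = 1/16384.
Summing: E[X] = C(14, 6) · 2^{1 − 15} = 3003 · 1/16384 = 3003/16384.
Numerically: E[X] ≈ 0.1833.

E[X] = C(14,6)·2^(1−C(6,2)) = 3003/16384 ≈ 0.1833.


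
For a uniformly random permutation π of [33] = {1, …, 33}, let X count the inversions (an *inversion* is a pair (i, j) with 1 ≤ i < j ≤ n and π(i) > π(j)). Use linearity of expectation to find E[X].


Write X = Σ X_I over the C(33, 2) = 528 pairs i < j, with X_I the indicator of one inversion.
There are 528 indicators.
For each fixed pair i < j, the values π(i) and π(j) are two distinct elements of {1, …, 33} in uniformly random order; by symmetry P[π(i) > π(j)] = 1/2.
By linearity: E[X] = 528 · (1/2) = C(33, 2) · (1/2) = 528/2 = 264 ≈ 264.00000.

E[X] = 264 = 264.00000.


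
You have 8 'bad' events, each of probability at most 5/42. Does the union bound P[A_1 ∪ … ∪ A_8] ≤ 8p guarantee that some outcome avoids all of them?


Union bound: P[∪_{i=1}^{8} A_i] ≤ Σ_i P[A_i] ≤ 8·p = 8·(5/42) = 20/21.
Numerically: 20/21 ≈ 0.95238.
Is 20/21 < 1? YES.
Since P[∪ A_i] ≤ 20/21 < 1, the complement has P[∩ A_i^c] ≥ 1 − 20/21 = 1/21 > 0, so some outcome avoids every A_i.

8·p = 20/21 ≈ 0.95238; existence CERTIFIED by the union bound.


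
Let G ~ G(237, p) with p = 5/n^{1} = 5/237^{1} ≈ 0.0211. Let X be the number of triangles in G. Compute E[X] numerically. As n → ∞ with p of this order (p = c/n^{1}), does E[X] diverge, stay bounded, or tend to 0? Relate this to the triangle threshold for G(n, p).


Number of potential triangles: C(237, 3) = 2190670.
Each occurs with probability p³ ≈ (0.0211)³ ≈ 9.38999e-06.
By linearity: E[X] = C(237, 3)·p³ ≈ 2190670 · 9.38999e-06 ≈ 20.570.
Here α = 1, so p = 5/n is exactly at the triangle threshold p ~ 1/n. Asymptotically E[X] → c³/6 = 5³/6 = 125/6 ≈ 20.833, a bounded constant. In this regime the triangle count is asymptotically Poisson(c³/6).

E[X] ≈ 20.570; in regime p = Θ(1/n^{1}) E[X] stays bounded (at the triangle threshold p ~ 1/n).


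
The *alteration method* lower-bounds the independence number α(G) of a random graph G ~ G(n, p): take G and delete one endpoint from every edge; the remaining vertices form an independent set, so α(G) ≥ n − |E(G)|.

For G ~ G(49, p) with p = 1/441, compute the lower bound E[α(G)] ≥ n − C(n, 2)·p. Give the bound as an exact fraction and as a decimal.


E[|E(G)|] = C(49, 2)·p = 1176 · (1/441) = 8/3.
E[α(G)] ≥ n − E[|E(G)|] = 49 − 8/3 = 139/3.
Numerically: ≈ 46.333.
(This is only a lower bound; the true E[α(G)] may be larger.)

E[α(G)] ≥ 139/3 ≈ 46.333.


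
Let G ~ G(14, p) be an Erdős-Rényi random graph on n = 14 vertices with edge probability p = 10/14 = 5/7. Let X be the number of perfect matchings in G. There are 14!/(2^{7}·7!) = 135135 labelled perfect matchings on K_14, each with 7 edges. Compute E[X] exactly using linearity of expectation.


K_14 has 14!/(2^{7}·7!) = 135135 labelled perfect matchings.
For each such perfect matching H, let X_H = 1 if all 7 edges of H are present in G. Then P[X_H = 1] = p^{7} = (5/7)^{7} = 78125/823543.
By linearity of expectation: E[X] = Σ_H E[X_H] = 135135 · p^{7} = 135135 · 78125/823543 = 1508203125/117649.
Numerically: E[X] ≈ 12819.5.

E[X] = 135135 · (5/7)^{7} = 1508203125/117649 ≈ 12819.5.


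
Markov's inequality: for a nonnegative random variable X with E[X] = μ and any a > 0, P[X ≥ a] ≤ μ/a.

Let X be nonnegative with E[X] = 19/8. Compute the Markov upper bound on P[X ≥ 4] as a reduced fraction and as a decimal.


μ = E[X] = 19/8, a = 4.
Markov: P[X ≥ 4] ≤ μ/a = (19/8)/4 = 19/32.
Numerically: ≈ 0.5938.
(Since a = 4 > μ = 2.3750, the bound 19/32 is < 1 and informative.)

P[X ≥ 4] ≤ 19/32 ≈ 0.5938.


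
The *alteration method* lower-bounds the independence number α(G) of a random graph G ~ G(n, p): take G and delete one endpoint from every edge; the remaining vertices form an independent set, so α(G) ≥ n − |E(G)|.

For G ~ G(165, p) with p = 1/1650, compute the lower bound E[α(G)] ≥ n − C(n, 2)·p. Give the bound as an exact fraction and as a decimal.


E[|E(G)|] = C(165, 2)·p = 13530 · (1/1650) = 41/5.
E[α(G)] ≥ n − E[|E(G)|] = 165 − 41/5 = 784/5.
Numerically: ≈ 156.8000.
(This is only a lower bound; the true E[α(G)] may be larger.)

E[α(G)] ≥ 784/5 ≈ 156.8000.


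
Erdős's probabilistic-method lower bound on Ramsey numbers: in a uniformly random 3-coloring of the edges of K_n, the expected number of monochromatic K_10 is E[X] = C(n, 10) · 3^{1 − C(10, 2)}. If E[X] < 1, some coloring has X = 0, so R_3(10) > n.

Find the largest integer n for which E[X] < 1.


We need C(n, 10) · 3^{1 − 45} < 1, i.e. C(n, 10) < 3^{45 − 1} = 984770902183611232881.
Check values of n near the boundary:
  n = 571: C(571, 10) = 937951290893172842001; 937951290893172842001 < 984770902183611232881? YES
  n = 572: C(572, 10) = 954640815642161682606; 954640815642161682606 < 984770902183611232881? YES
  n = 573: C(573, 10) = 971597135635805762226; 971597135635805762226 < 984770902183611232881? YES
  n = 574: C(574, 10) = 988824035203816502691; 988824035203816502691 < 984770902183611232881? NO
  n = 575: C(575, 10) = 1006325345561406175305; 1006325345561406175305 < 984770902183611232881? NO
The largest n with C(n, 10) < 984770902183611232881 is n = 573 (where E[X] = 35985079097622435638/36472996377170786403 ≈ 0.98662). Hence R_3(10) > 573, i.e. R_3(10) ≥ 574.

Largest n = 573; hence R_3(10) > 573.


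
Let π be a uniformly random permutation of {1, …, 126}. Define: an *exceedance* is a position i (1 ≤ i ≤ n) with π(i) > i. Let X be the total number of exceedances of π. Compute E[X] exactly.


Write X = Σ_{i=1}^{126} X_i, where X_i = 1_{π(i) > i}.
For each fixed i, π(i) is uniform over {1, …, 126} (marginal of a uniform permutation), so P[π(i) > i] = (n − i)/n. Summing: Σ_{i=1}^{126} (n − i)/n = (0 + 1 + … + 125)/126 = 126(126 − 1)/(2·126) = (126 − 1)/2.
Hence E[X] = Σ_{i=1}^{126} (126 − i)/126 = 125/2 ≈ 62.5000.

E[X] = 125/2 = 62.5000.
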